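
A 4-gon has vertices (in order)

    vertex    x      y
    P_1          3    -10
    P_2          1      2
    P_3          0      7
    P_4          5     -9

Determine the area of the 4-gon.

17.5

Apply the shoelace (surveyor's) formula: 2A = Σ (x_i·y_{i+1} − x_{i+1}·y_i), indices taken mod 4.
Σ = (16) + (7) + (-35) + (-23) = -35
Area = |Σ|/2 = 17.5.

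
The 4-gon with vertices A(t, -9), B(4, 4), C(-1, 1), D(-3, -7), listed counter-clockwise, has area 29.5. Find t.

-2

Write out the shoelace sum; only the two edges meeting at A involve t:
2·Area = [((-3)·(-9) − t·(-7)) + (t·4 − 4·(-9))] + 18
       = 11·t + 81 = 59
⇒ t = -2.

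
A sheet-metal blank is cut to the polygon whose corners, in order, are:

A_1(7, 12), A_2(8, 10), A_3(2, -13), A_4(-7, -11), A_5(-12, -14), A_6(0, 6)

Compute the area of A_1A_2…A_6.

Cross-terms: -26, -124, -113, -34, -72, -42  ⇒  Σ = -411
Area = |Σ|/2 = 205.5.

205.5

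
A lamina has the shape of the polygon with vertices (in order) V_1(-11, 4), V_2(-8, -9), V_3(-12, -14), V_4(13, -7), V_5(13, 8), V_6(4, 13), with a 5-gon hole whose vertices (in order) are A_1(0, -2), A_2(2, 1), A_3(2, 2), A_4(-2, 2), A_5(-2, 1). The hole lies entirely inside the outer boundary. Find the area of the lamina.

436

Outer boundary:
Apply the surveyor's formula: 2A = Σ (x_i·y_{i+1} − x_{i+1}·y_i), indices taken mod 6.
Σ = (131) + (4) + (266) + (195) + (137) + (159) = 892
Area = |Σ|/2 = 446.
Hole:
Cross-terms: 4, 2, 8, 2, 4  ⇒  Σ = 20
Area = |Σ|/2 = 10.
Net area = 446 − 10 = 436.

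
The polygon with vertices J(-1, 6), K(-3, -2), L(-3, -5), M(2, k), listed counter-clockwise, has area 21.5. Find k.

4

The doubled signed area Σ (x_i y_{i+1} − x_{i+1} y_i) is linear in k.
With k=0 it equals 51; the coefficient of k is -2 (from the two edges through M).
So -2·k + 51 = 2·21.5 = 43 ⇒ k = 4.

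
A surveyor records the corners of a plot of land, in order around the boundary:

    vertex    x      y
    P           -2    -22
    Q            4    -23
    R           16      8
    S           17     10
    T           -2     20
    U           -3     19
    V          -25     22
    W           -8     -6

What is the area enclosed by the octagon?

919.5

Cross-terms: 134, 400, 24, 360, 22, 409, 326, 164  ⇒  Σ = 1839
Area = |Σ|/2 = 919.5.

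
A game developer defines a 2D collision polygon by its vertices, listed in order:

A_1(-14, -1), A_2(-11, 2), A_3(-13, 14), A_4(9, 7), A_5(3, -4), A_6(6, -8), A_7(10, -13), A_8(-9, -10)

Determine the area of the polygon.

393.5

Apply Gauss's area formula: 2A = Σ (x_i·y_{i+1} − x_{i+1}·y_i), indices taken mod 8.
Σ = (-39) + (-128) + (-217) + (-57) + (0) + (2) + (-217) + (-131) = -787
Area = |Σ|/2 = 393.5.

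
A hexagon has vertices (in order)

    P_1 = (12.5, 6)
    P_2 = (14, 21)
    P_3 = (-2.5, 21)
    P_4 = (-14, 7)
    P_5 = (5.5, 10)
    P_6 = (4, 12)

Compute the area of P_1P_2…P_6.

261.5

Apply the surveyor's formula: 2A = Σ (x_i·y_{i+1} − x_{i+1}·y_i), indices taken mod 6.
Cross-terms: 178.5, 346.5, 276.5, -178.5, 26, -126  ⇒  Σ = 523
Area = |Σ|/2 = 261.5.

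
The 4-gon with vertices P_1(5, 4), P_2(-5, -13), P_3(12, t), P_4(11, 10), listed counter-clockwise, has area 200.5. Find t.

-11

The doubled signed area Σ (x_i y_{i+1} − x_{i+1} y_i) is linear in t.
With t=0 it equals 225; the coefficient of t is -16 (from the two edges through P_3).
So -16·t + 225 = 2·200.5 = 401 ⇒ t = -11.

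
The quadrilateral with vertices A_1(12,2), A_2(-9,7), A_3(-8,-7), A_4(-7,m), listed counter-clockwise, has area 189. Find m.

-11

Write out the shoelace sum; only the two edges meeting at A_4 involve m:
2·Area = [((-8)·m − (-7)·(-7)) + ((-7)·2 − 12·m)] + 221
       = -20·m + 158 = 378
⇒ m = -11.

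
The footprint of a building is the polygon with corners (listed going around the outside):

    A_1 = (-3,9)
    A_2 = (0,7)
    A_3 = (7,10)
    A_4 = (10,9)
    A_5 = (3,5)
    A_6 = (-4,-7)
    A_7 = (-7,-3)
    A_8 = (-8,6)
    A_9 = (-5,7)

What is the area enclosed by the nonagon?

119

Apply Gauss's area formula: 2A = Σ (x_i·y_{i+1} − x_{i+1}·y_i), indices taken mod 9.
A_1→A_2: (-3)(7) − (0)(9) = -21
A_2→A_3: (0)(10) − (7)(7) = -49
A_3→A_4: (7)(9) − (10)(10) = -37
A_4→A_5: (10)(5) − (3)(9) = 23
A_5→A_6: (3)(-7) − (-4)(5) = -1
A_6→A_7: (-4)(-3) − (-7)(-7) = -37
A_7→A_8: (-7)(6) − (-8)(-3) = -66
A_8→A_9: (-8)(7) − (-5)(6) = -26
A_9→A_1: (-5)(9) − (-3)(7) = -24
Σ = -238
Area = |Σ|/2 = 119.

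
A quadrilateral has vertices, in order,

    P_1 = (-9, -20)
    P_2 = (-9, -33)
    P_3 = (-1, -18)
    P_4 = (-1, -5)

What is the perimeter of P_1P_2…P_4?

|P_1P_2| = √((0)² + (-13)²) = √169 = 13
|P_2P_3| = √((8)² + (15)²) = √289 = 17
|P_3P_4| = √((0)² + (13)²) = √169 = 13
|P_4P_1| = √((-8)² + (-15)²) = √289 = 17
Perimeter = 13 + 17 + 13 + 17 = 60.

60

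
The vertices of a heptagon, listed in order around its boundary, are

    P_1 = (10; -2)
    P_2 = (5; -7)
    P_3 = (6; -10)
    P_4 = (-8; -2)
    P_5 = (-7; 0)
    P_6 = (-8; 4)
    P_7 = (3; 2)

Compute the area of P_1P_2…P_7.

P_1→P_2: (10)(-7) − (5)(-2) = -60
P_2→P_3: (5)(-10) − (6)(-7) = -8
P_3→P_4: (6)(-2) − (-8)(-10) = -92
P_4→P_5: (-8)(0) − (-7)(-2) = -14
P_5→P_6: (-7)(4) − (-8)(0) = -28
P_6→P_7: (-8)(2) − (3)(4) = -28
P_7→P_1: (3)(-2) − (10)(2) = -26
Σ = -256
Area = |Σ|/2 = 128.

128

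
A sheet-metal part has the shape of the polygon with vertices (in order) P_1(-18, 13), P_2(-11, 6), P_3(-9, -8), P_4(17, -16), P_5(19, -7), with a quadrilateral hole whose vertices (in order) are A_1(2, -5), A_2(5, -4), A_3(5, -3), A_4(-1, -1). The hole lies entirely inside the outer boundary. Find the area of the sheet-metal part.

371

Outer boundary:
Apply the shoelace (surveyor's) formula: 2A = Σ (x_i·y_{i+1} − x_{i+1}·y_i), indices taken mod 5.
Σ = (35) + (142) + (280) + (185) + (121) = 763
Area = |Σ|/2 = 381.5.
Hole:
Apply the shoelace (surveyor's) formula: 2A = Σ (x_i·y_{i+1} − x_{i+1}·y_i), indices taken mod 4.
A_1→A_2: (2)(-4) − (5)(-5) = 17
A_2→A_3: (5)(-3) − (5)(-4) = 5
A_3→A_4: (5)(-1) − (-1)(-3) = -8
A_4→A_1: (-1)(-5) − (2)(-1) = 7
Σ = 21
Area = |Σ|/2 = 10.5.
Net area = 381.5 − 10.5 = 371.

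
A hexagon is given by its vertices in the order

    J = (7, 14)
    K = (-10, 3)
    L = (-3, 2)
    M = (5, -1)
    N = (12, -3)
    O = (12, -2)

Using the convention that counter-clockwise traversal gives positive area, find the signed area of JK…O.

167

J→K: (7)(3) − (-10)(14) = 161
K→L: (-10)(2) − (-3)(3) = -11
L→M: (-3)(-1) − (5)(2) = -7
M→N: (5)(-3) − (12)(-1) = -3
N→O: (12)(-2) − (12)(-3) = 12
O→J: (12)(14) − (7)(-2) = 182
Σ = 334
Signed area = Σ/2 = 167 (positive ⇒ counter-clockwise traversal).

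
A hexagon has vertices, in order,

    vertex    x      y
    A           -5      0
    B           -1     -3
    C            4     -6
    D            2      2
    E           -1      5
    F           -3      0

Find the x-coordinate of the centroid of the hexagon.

0.15

Apply the surveyor's formula. First the cross-terms c_i = x_i·y_{i+1} − x_{i+1}·y_i:
  15, 18, 20, 12, 15, 0  ⇒  2A = 80, A = 40.
Then Σ (x_i + x_{i+1})·c_i = 36, so x̄ = 36 / (6·40) = 0.15.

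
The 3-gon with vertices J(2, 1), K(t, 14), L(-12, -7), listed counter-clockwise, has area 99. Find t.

The doubled signed area Σ (x_i y_{i+1} − x_{i+1} y_i) is linear in t.
With t=0 it equals 198; the coefficient of t is -8 (from the two edges through K).
So -8·t + 198 = 2·99 = 198 ⇒ t = 0.

0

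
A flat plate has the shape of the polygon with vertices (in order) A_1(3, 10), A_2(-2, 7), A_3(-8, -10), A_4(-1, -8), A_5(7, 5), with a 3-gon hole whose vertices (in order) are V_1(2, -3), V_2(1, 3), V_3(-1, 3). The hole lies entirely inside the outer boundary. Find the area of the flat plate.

Outer boundary:
Apply the shoelace formula: 2A = Σ (x_i·y_{i+1} − x_{i+1}·y_i), indices taken mod 5.
Cross-terms: 41, 76, 54, 51, 55  ⇒  Σ = 277
Area = |Σ|/2 = 138.5.
Hole:
Apply the surveyor's formula: 2A = Σ (x_i·y_{i+1} − x_{i+1}·y_i), indices taken mod 3.
Cross-terms: 9, 6, -3  ⇒  Σ = 12
Area = |Σ|/2 = 6.
Net area = 138.5 − 6 = 132.5.

132.5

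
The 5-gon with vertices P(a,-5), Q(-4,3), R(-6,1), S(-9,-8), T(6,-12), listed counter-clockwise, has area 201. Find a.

15

The doubled signed area Σ (x_i y_{i+1} − x_{i+1} y_i) is linear in a.
With a=0 it equals 177; the coefficient of a is 15 (from the two edges through P).
So 15·a + 177 = 2·201 = 402 ⇒ a = 15.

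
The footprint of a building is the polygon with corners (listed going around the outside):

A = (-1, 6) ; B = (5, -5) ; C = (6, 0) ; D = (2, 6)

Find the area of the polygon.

29.5

Apply the shoelace (surveyor's) formula: 2A = Σ (x_i·y_{i+1} − x_{i+1}·y_i), indices taken mod 4.
Σ = (-25) + (30) + (36) + (18) = 59
Area = |Σ|/2 = 29.5.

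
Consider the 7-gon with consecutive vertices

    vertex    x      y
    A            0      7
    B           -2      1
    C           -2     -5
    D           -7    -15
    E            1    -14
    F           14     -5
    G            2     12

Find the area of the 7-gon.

258.5

Apply the shoelace (surveyor's) formula: 2A = Σ (x_i·y_{i+1} − x_{i+1}·y_i), indices taken mod 7.
Σ = (14) + (12) + (-5) + (113) + (191) + (178) + (14) = 517
Area = |Σ|/2 = 258.5.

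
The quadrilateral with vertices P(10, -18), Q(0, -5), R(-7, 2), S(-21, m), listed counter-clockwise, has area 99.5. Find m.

The doubled signed area Σ (x_i y_{i+1} − x_{i+1} y_i) is linear in m.
With m=0 it equals 335; the coefficient of m is -17 (from the two edges through S).
So -17·m + 335 = 2·99.5 = 199 ⇒ m = 8.

8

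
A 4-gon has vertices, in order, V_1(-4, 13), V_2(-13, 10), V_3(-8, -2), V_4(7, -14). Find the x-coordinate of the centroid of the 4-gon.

-370/99

Apply the surveyor's formula. First the cross-terms c_i = x_i·y_{i+1} − x_{i+1}·y_i:
  129, 106, 126, 35  ⇒  2A = 396, A = 198.
Then Σ (x_i + x_{i+1})·c_i = -4440, so x̄ = -4440 / (6·198) = -370/99.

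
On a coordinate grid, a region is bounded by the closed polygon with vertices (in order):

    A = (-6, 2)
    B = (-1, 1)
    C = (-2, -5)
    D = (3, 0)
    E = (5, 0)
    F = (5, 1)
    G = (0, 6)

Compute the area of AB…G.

44.5

Cross-terms: -4, 7, 15, 0, 5, 30, 36  ⇒  Σ = 89
Area = |Σ|/2 = 44.5.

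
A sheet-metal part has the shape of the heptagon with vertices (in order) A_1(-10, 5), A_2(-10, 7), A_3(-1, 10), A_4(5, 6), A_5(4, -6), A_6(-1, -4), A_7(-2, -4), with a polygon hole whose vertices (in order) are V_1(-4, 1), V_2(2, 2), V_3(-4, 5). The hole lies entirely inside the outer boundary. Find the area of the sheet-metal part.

137.5

Outer boundary:
Apply the shoelace (surveyor's) formula: 2A = Σ (x_i·y_{i+1} − x_{i+1}·y_i), indices taken mod 7.
A_1→A_2: (-10)(7) − (-10)(5) = -20
A_2→A_3: (-10)(10) − (-1)(7) = -93
A_3→A_4: (-1)(6) − (5)(10) = -56
A_4→A_5: (5)(-6) − (4)(6) = -54
A_5→A_6: (4)(-4) − (-1)(-6) = -22
A_6→A_7: (-1)(-4) − (-2)(-4) = -4
A_7→A_1: (-2)(5) − (-10)(-4) = -50
Σ = -299
Area = |Σ|/2 = 149.5.
Hole:
V_1→V_2: (-4)(2) − (2)(1) = -10
V_2→V_3: (2)(5) − (-4)(2) = 18
V_3→V_1: (-4)(1) − (-4)(5) = 16
Σ = 24
Area = |Σ|/2 = 12.
Net area = 149.5 − 12 = 137.5.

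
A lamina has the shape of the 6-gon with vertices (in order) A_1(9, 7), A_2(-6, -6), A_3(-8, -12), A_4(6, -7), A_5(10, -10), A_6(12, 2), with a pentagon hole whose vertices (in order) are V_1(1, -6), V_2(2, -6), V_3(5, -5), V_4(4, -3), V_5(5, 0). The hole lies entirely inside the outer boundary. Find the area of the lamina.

Outer boundary:
Apply the shoelace formula: 2A = Σ (x_i·y_{i+1} − x_{i+1}·y_i), indices taken mod 6.
Σ = (-12) + (24) + (128) + (10) + (140) + (66) = 356
Area = |Σ|/2 = 178.
Hole:
Apply the surveyor's formula: 2A = Σ (x_i·y_{i+1} − x_{i+1}·y_i), indices taken mod 5.
V_1→V_2: (1)(-6) − (2)(-6) = 6
V_2→V_3: (2)(-5) − (5)(-6) = 20
V_3→V_4: (5)(-3) − (4)(-5) = 5
V_4→V_5: (4)(0) − (5)(-3) = 15
V_5→V_1: (5)(-6) − (1)(0) = -30
Σ = 16
Area = |Σ|/2 = 8.
Net area = 178 − 8 = 170.

170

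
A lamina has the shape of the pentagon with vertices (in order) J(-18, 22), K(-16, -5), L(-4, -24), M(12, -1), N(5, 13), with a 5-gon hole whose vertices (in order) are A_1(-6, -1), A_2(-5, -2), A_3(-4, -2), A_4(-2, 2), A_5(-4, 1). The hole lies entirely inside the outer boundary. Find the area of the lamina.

795

Outer boundary:
Cross-terms: 442, 364, 292, 161, 344  ⇒  Σ = 1603
Area = |Σ|/2 = 801.5.
Hole:
Apply Gauss's area formula: 2A = Σ (x_i·y_{i+1} − x_{i+1}·y_i), indices taken mod 5.
Cross-terms: 7, 2, -12, 6, 10  ⇒  Σ = 13
Area = |Σ|/2 = 6.5.
Net area = 801.5 − 6.5 = 795.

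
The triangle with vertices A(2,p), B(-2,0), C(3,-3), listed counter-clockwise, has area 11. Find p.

Write out the shoelace sum; only the two edges meeting at A involve p:
2·Area = [(3·p − 2·(-3)) + (2·0 − (-2)·p)] + 6
       = 5·p + 12 = 22
⇒ p = 2.

2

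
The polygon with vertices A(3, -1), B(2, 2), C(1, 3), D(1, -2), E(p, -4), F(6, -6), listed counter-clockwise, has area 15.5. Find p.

The doubled signed area Σ (x_i y_{i+1} − x_{i+1} y_i) is linear in p.
With p=0 it equals 39; the coefficient of p is -4 (from the two edges through E).
So -4·p + 39 = 2·15.5 = 31 ⇒ p = 2.

2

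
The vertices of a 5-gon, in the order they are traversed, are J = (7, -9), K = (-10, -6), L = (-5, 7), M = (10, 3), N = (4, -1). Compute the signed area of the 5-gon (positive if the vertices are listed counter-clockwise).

J→K: (7)(-6) − (-10)(-9) = -132
K→L: (-10)(7) − (-5)(-6) = -100
L→M: (-5)(3) − (10)(7) = -85
M→N: (10)(-1) − (4)(3) = -22
N→J: (4)(-9) − (7)(-1) = -29
Σ = -368
Signed area = Σ/2 = -184 (negative ⇒ clockwise traversal).

-184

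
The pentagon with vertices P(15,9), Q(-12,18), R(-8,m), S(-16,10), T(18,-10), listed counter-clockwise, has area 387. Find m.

Write out the shoelace sum; only the two edges meeting at R involve m:
2·Area = [((-12)·m − (-8)·18) + ((-8)·10 − (-16)·m)] + 670
       = 4·m + 734 = 774
⇒ m = 10.

10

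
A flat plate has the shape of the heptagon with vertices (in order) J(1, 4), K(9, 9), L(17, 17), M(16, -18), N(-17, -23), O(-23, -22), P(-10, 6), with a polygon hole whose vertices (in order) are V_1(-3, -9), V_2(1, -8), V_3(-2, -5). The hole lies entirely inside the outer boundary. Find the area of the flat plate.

Outer boundary:
Apply the shoelace (surveyor's) formula: 2A = Σ (x_i·y_{i+1} − x_{i+1}·y_i), indices taken mod 7.
Cross-terms: -27, 0, -578, -674, -155, -358, -46  ⇒  Σ = -1838
Area = |Σ|/2 = 919.
Hole:
Apply Gauss's area formula: 2A = Σ (x_i·y_{i+1} − x_{i+1}·y_i), indices taken mod 3.
Σ = (33) + (-21) + (3) = 15
Area = |Σ|/2 = 7.5.
Net area = 919 − 7.5 = 911.5.

911.5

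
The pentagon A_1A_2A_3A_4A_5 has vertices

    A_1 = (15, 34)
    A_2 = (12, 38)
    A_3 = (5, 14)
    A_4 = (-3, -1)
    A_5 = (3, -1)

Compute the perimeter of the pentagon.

90

|A_1A_2| = √((-3)² + (4)²) = √25 = 5
|A_2A_3| = √((-7)² + (-24)²) = √625 = 25
|A_3A_4| = √((-8)² + (-15)²) = √289 = 17
|A_4A_5| = √((6)² + (0)²) = √36 = 6
|A_5A_1| = √((12)² + (35)²) = √1369 = 37
Perimeter = 5 + 25 + 17 + 6 + 37 = 90.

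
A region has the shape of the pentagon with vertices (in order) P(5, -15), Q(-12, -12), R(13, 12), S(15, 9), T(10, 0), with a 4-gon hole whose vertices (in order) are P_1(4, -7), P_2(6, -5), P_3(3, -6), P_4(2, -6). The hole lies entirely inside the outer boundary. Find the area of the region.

263

Outer boundary:
Apply the shoelace formula: 2A = Σ (x_i·y_{i+1} − x_{i+1}·y_i), indices taken mod 5.
Cross-terms: -240, 12, -63, -90, -150  ⇒  Σ = -531
Area = |Σ|/2 = 265.5.
Hole:
Apply Gauss's area formula: 2A = Σ (x_i·y_{i+1} − x_{i+1}·y_i), indices taken mod 4.
P_1→P_2: (4)(-5) − (6)(-7) = 22
P_2→P_3: (6)(-6) − (3)(-5) = -21
P_3→P_4: (3)(-6) − (2)(-6) = -6
P_4→P_1: (2)(-7) − (4)(-6) = 10
Σ = 5
Area = |Σ|/2 = 2.5.
Net area = 265.5 − 2.5 = 263.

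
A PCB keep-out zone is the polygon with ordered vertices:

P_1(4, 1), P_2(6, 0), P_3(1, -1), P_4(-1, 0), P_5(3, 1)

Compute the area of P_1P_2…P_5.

Apply the shoelace formula: 2A = Σ (x_i·y_{i+1} − x_{i+1}·y_i), indices taken mod 5.
Cross-terms: -6, -6, -1, -1, -1  ⇒  Σ = -15
Area = |Σ|/2 = 7.5.

7.5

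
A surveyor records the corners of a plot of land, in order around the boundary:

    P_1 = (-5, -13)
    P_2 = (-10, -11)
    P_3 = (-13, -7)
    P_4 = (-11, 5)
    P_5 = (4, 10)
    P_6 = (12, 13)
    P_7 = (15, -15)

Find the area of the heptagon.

566.5

Apply the shoelace (surveyor's) formula: 2A = Σ (x_i·y_{i+1} − x_{i+1}·y_i), indices taken mod 7.
Cross-terms: -75, -73, -142, -130, -68, -375, -270  ⇒  Σ = -1133
Area = |Σ|/2 = 566.5.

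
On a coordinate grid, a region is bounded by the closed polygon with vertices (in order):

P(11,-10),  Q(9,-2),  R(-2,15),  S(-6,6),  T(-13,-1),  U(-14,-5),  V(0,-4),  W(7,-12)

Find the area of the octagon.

P→Q: (11)(-2) − (9)(-10) = 68
Q→R: (9)(15) − (-2)(-2) = 131
R→S: (-2)(6) − (-6)(15) = 78
S→T: (-6)(-1) − (-13)(6) = 84
T→U: (-13)(-5) − (-14)(-1) = 51
U→V: (-14)(-4) − (0)(-5) = 56
V→W: (0)(-12) − (7)(-4) = 28
W→P: (7)(-10) − (11)(-12) = 62
Σ = 558
Area = |Σ|/2 = 279.

279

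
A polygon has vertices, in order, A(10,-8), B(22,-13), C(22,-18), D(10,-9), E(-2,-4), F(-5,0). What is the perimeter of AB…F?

68

|AB| = √((12)² + (-5)²) = √169 = 13
|BC| = √((0)² + (-5)²) = √25 = 5
|CD| = √((-12)² + (9)²) = √225 = 15
|DE| = √((-12)² + (5)²) = √169 = 13
|EF| = √((-3)² + (4)²) = √25 = 5
|FA| = √((15)² + (-8)²) = √289 = 17
Perimeter = 13 + 5 + 15 + 13 + 5 + 17 = 68.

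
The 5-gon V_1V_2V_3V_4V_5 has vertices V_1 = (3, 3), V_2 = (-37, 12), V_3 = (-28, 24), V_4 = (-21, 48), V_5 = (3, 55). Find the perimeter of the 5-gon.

158

|V_1V_2| = √((-40)² + (9)²) = √1681 = 41
|V_2V_3| = √((9)² + (12)²) = √225 = 15
|V_3V_4| = √((7)² + (24)²) = √625 = 25
|V_4V_5| = √((24)² + (7)²) = √625 = 25
|V_5V_1| = √((0)² + (-52)²) = √2704 = 52
Perimeter = 41 + 15 + 25 + 25 + 52 = 158.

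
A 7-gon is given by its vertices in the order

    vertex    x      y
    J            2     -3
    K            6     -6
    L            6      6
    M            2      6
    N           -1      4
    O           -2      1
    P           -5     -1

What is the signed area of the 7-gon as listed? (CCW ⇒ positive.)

73.5

Apply the shoelace formula: 2A = Σ (x_i·y_{i+1} − x_{i+1}·y_i), indices taken mod 7.
Σ = (6) + (72) + (24) + (14) + (7) + (7) + (17) = 147
Signed area = Σ/2 = 73.5 (positive ⇒ counter-clockwise traversal).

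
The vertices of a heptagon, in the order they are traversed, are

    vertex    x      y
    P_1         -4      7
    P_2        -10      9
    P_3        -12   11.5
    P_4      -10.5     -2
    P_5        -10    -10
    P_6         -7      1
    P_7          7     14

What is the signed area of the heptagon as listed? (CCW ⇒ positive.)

88.375

Apply the shoelace formula: 2A = Σ (x_i·y_{i+1} − x_{i+1}·y_i), indices taken mod 7.
Cross-terms: 34, -7, 144.75, 85, -80, -105, 105  ⇒  Σ = 176.75
Signed area = Σ/2 = 88.375 (positive ⇒ counter-clockwise traversal).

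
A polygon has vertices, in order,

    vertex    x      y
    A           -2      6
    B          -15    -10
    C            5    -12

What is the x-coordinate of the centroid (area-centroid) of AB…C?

Apply the shoelace (surveyor's) formula. First the cross-terms c_i = x_i·y_{i+1} − x_{i+1}·y_i:
  110, 230, 6  ⇒  2A = 346, A = 173.
Then Σ (x_i + x_{i+1})·c_i = -4152, so x̄ = -4152 / (6·173) = -4.

-4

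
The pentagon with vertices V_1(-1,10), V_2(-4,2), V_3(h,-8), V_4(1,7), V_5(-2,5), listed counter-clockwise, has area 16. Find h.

The doubled signed area Σ (x_i y_{i+1} − x_{i+1} y_i) is linear in h.
With h=0 it equals 82; the coefficient of h is 5 (from the two edges through V_3).
So 5·h + 82 = 2·16 = 32 ⇒ h = -10.

-10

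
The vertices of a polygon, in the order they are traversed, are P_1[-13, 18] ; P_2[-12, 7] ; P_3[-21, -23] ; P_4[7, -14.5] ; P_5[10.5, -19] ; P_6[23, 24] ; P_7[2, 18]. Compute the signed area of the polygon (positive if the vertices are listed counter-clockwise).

Apply the surveyor's formula: 2A = Σ (x_i·y_{i+1} − x_{i+1}·y_i), indices taken mod 7.
Cross-terms: 125, 423, 465.5, 19.25, 689, 366, 270  ⇒  Σ = 2357.75
Signed area = Σ/2 = 1178.875 (positive ⇒ counter-clockwise traversal).

1178.875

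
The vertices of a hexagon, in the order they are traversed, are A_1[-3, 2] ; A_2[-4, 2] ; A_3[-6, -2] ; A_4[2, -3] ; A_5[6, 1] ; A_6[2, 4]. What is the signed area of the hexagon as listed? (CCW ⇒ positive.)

Σ = (2) + (20) + (22) + (20) + (22) + (16) = 102
Signed area = Σ/2 = 51 (positive ⇒ counter-clockwise traversal).

51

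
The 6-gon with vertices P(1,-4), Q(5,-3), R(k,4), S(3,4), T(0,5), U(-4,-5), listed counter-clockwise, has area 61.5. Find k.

6

Write out the shoelace sum; only the two edges meeting at R involve k:
2·Area = [(5·4 − k·(-3)) + (k·4 − 3·4)] + 73
       = 7·k + 81 = 123
⇒ k = 6.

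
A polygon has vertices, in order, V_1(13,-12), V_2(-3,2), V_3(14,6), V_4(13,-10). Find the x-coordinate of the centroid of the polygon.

1792/225

Apply the shoelace formula. First the cross-terms c_i = x_i·y_{i+1} − x_{i+1}·y_i:
  -10, -46, -218, -26  ⇒  2A = -300, A = -150.
Then Σ (x_i + x_{i+1})·c_i = -7168, so x̄ = -7168 / (6·(-150)) = 1792/225.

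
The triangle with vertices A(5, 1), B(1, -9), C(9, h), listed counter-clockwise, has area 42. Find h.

The doubled signed area Σ (x_i y_{i+1} − x_{i+1} y_i) is linear in h.
With h=0 it equals 44; the coefficient of h is -4 (from the two edges through C).
So -4·h + 44 = 2·42 = 84 ⇒ h = -10.

-10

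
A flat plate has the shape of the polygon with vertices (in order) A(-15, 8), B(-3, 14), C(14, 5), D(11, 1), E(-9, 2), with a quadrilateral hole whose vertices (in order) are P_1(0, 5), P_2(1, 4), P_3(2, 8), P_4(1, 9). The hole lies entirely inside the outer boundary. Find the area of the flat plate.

219.5

Outer boundary:
Apply the shoelace (surveyor's) formula: 2A = Σ (x_i·y_{i+1} − x_{i+1}·y_i), indices taken mod 5.
Σ = (-186) + (-211) + (-41) + (31) + (-42) = -449
Area = |Σ|/2 = 224.5.
Hole:
Cross-terms: -5, 0, 10, 5  ⇒  Σ = 10
Area = |Σ|/2 = 5.
Net area = 224.5 − 5 = 219.5.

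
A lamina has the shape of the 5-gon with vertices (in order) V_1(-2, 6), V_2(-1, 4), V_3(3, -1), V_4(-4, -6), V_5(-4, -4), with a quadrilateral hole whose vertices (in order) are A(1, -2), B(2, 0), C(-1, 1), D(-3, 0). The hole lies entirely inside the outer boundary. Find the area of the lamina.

30

Outer boundary:
Apply the surveyor's formula: 2A = Σ (x_i·y_{i+1} − x_{i+1}·y_i), indices taken mod 5.
Σ = (-2) + (-11) + (-22) + (-8) + (-32) = -75
Area = |Σ|/2 = 37.5.
Hole:
A→B: (1)(0) − (2)(-2) = 4
B→C: (2)(1) − (-1)(0) = 2
C→D: (-1)(0) − (-3)(1) = 3
D→A: (-3)(-2) − (1)(0) = 6
Σ = 15
Area = |Σ|/2 = 7.5.
Net area = 37.5 − 7.5 = 30.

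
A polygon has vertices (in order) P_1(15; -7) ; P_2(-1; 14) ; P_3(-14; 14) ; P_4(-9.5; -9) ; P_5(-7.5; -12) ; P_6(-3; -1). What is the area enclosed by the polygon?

349

Cross-terms: 203, 182, 259, 46.5, -28.5, 36  ⇒  Σ = 698
Area = |Σ|/2 = 349.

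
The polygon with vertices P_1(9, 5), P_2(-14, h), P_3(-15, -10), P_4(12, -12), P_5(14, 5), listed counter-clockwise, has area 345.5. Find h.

Write out the shoelace sum; only the two edges meeting at P_2 involve h:
2·Area = [(9·h − (-14)·5) + ((-14)·(-10) − (-15)·h)] + 553
       = 24·h + 763 = 691
⇒ h = -3.

-3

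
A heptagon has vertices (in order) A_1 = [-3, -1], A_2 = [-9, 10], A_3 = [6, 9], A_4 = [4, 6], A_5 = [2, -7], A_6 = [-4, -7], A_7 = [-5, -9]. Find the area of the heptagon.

Apply the shoelace formula: 2A = Σ (x_i·y_{i+1} − x_{i+1}·y_i), indices taken mod 7.
Σ = (-39) + (-141) + (0) + (-40) + (-42) + (1) + (-22) = -283
Area = |Σ|/2 = 141.5.

141.5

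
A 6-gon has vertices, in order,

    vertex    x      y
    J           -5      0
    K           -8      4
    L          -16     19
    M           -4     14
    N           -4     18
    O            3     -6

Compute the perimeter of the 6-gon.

74

|JK| = √((-3)² + (4)²) = √25 = 5
|KL| = √((-8)² + (15)²) = √289 = 17
|LM| = √((12)² + (-5)²) = √169 = 13
|MN| = √((0)² + (4)²) = √16 = 4
|NO| = √((7)² + (-24)²) = √625 = 25
|OJ| = √((-8)² + (6)²) = √100 = 10
Perimeter = 5 + 17 + 13 + 4 + 25 + 10 = 74.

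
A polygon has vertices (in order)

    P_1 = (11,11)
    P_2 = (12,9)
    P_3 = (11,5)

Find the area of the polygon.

Apply Gauss's area formula: 2A = Σ (x_i·y_{i+1} − x_{i+1}·y_i), indices taken mod 3.
Σ = (-33) + (-39) + (66) = -6
Area = |Σ|/2 = 3.

3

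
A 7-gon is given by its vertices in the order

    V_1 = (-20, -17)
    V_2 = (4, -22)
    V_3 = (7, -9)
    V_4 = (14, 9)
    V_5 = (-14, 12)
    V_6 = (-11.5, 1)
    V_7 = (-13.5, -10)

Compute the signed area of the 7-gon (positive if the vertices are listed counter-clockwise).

695.5

Apply the shoelace (surveyor's) formula: 2A = Σ (x_i·y_{i+1} − x_{i+1}·y_i), indices taken mod 7.
Cross-terms: 508, 118, 189, 294, 124, 128.5, 29.5  ⇒  Σ = 1391
Signed area = Σ/2 = 695.5 (positive ⇒ counter-clockwise traversal).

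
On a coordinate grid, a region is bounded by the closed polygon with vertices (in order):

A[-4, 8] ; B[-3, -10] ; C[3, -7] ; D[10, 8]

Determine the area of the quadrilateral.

160.5

Cross-terms: 64, 51, 94, 112  ⇒  Σ = 321
Area = |Σ|/2 = 160.5.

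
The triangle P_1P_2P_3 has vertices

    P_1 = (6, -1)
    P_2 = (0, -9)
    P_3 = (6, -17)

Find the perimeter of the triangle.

|P_1P_2| = √((-6)² + (-8)²) = √100 = 10
|P_2P_3| = √((6)² + (-8)²) = √100 = 10
|P_3P_1| = √((0)² + (16)²) = √256 = 16
Perimeter = 10 + 10 + 16 = 36.

36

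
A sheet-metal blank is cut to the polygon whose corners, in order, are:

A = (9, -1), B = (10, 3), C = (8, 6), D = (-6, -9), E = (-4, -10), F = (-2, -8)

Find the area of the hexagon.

73.5

Apply Gauss's area formula: 2A = Σ (x_i·y_{i+1} − x_{i+1}·y_i), indices taken mod 6.
Cross-terms: 37, 36, -36, 24, 12, 74  ⇒  Σ = 147
Area = |Σ|/2 = 73.5.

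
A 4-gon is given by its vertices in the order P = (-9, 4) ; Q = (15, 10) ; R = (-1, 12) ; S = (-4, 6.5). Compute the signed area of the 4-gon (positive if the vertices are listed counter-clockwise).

Apply the shoelace (surveyor's) formula: 2A = Σ (x_i·y_{i+1} − x_{i+1}·y_i), indices taken mod 4.
P→Q: (-9)(10) − (15)(4) = -150
Q→R: (15)(12) − (-1)(10) = 190
R→S: (-1)(6.5) − (-4)(12) = 41.5
S→P: (-4)(4) − (-9)(6.5) = 42.5
Σ = 124
Signed area = Σ/2 = 62 (positive ⇒ counter-clockwise traversal).

62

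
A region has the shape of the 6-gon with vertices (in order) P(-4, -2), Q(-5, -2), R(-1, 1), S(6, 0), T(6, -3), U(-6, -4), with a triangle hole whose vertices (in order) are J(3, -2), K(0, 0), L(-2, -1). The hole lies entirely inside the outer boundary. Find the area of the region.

36

Outer boundary:
P→Q: (-4)(-2) − (-5)(-2) = -2
Q→R: (-5)(1) − (-1)(-2) = -7
R→S: (-1)(0) − (6)(1) = -6
S→T: (6)(-3) − (6)(0) = -18
T→U: (6)(-4) − (-6)(-3) = -42
U→P: (-6)(-2) − (-4)(-4) = -4
Σ = -79
Area = |Σ|/2 = 39.5.
Hole:
Apply Gauss's area formula: 2A = Σ (x_i·y_{i+1} − x_{i+1}·y_i), indices taken mod 3.
Σ = (0) + (0) + (7) = 7
Area = |Σ|/2 = 3.5.
Net area = 39.5 − 3.5 = 36.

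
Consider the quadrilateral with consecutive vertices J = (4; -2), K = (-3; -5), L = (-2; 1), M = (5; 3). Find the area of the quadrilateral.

Apply the shoelace formula: 2A = Σ (x_i·y_{i+1} − x_{i+1}·y_i), indices taken mod 4.
Cross-terms: -26, -13, -11, -22  ⇒  Σ = -72
Area = |Σ|/2 = 36.

36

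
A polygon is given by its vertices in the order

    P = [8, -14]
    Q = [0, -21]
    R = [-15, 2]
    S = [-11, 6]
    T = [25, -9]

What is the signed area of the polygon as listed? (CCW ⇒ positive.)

-440

Apply the shoelace (surveyor's) formula: 2A = Σ (x_i·y_{i+1} − x_{i+1}·y_i), indices taken mod 5.
Σ = (-168) + (-315) + (-68) + (-51) + (-278) = -880
Signed area = Σ/2 = -440 (negative ⇒ clockwise traversal).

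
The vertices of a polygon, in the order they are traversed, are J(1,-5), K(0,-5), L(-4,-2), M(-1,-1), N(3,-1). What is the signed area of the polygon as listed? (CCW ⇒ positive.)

-16.5

Σ = (-5) + (-20) + (2) + (4) + (-14) = -33
Signed area = Σ/2 = -16.5 (negative ⇒ clockwise traversal).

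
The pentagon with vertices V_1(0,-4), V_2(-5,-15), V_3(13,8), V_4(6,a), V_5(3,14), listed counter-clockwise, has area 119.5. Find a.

8

The doubled signed area Σ (x_i y_{i+1} − x_{i+1} y_i) is linear in a.
With a=0 it equals 159; the coefficient of a is 10 (from the two edges through V_4).
So 10·a + 159 = 2·119.5 = 239 ⇒ a = 8.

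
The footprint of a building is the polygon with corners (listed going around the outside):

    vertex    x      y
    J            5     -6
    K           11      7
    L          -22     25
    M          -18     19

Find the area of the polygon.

287.5

Σ = (101) + (429) + (32) + (13) = 575
Area = |Σ|/2 = 287.5.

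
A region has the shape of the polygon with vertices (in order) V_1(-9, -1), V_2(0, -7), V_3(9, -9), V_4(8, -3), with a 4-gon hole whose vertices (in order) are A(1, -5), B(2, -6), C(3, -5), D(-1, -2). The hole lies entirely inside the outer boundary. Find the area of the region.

Outer boundary:
Apply the shoelace formula: 2A = Σ (x_i·y_{i+1} − x_{i+1}·y_i), indices taken mod 4.
V_1→V_2: (-9)(-7) − (0)(-1) = 63
V_2→V_3: (0)(-9) − (9)(-7) = 63
V_3→V_4: (9)(-3) − (8)(-9) = 45
V_4→V_1: (8)(-1) − (-9)(-3) = -35
Σ = 136
Area = |Σ|/2 = 68.
Hole:
Apply Gauss's area formula: 2A = Σ (x_i·y_{i+1} − x_{i+1}·y_i), indices taken mod 4.
Σ = (4) + (8) + (-11) + (7) = 8
Area = |Σ|/2 = 4.
Net area = 68 − 4 = 64.

64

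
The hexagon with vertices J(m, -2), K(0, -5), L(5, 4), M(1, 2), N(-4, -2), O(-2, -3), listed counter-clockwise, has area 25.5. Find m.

The doubled signed area Σ (x_i y_{i+1} − x_{i+1} y_i) is linear in m.
With m=0 it equals 49; the coefficient of m is -2 (from the two edges through J).
So -2·m + 49 = 2·25.5 = 51 ⇒ m = -1.

-1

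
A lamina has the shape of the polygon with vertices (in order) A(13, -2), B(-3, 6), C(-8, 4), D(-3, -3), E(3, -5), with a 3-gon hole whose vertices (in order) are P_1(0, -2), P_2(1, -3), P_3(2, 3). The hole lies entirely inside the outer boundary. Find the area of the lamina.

110

Outer boundary:
Σ = (72) + (36) + (36) + (24) + (59) = 227
Area = |Σ|/2 = 113.5.
Hole:
P_1→P_2: (0)(-3) − (1)(-2) = 2
P_2→P_3: (1)(3) − (2)(-3) = 9
P_3→P_1: (2)(-2) − (0)(3) = -4
Σ = 7
Area = |Σ|/2 = 3.5.
Net area = 113.5 − 3.5 = 110.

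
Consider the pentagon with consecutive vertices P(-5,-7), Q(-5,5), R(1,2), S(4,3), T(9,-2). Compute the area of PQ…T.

Apply the shoelace formula: 2A = Σ (x_i·y_{i+1} − x_{i+1}·y_i), indices taken mod 5.
Σ = (-60) + (-15) + (-5) + (-35) + (-73) = -188
Area = |Σ|/2 = 94.

94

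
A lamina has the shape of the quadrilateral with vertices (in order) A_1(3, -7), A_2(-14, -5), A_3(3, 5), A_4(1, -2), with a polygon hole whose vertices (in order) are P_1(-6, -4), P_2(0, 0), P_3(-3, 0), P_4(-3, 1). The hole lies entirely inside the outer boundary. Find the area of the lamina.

82.5

Outer boundary:
Apply the shoelace formula: 2A = Σ (x_i·y_{i+1} − x_{i+1}·y_i), indices taken mod 4.
A_1→A_2: (3)(-5) − (-14)(-7) = -113
A_2→A_3: (-14)(5) − (3)(-5) = -55
A_3→A_4: (3)(-2) − (1)(5) = -11
A_4→A_1: (1)(-7) − (3)(-2) = -1
Σ = -180
Area = |Σ|/2 = 90.
Hole:
Cross-terms: 0, 0, -3, 18  ⇒  Σ = 15
Area = |Σ|/2 = 7.5.
Net area = 90 − 7.5 = 82.5.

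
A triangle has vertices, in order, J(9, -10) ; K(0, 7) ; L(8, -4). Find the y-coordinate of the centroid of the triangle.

Apply the surveyor's formula. First the cross-terms c_i = x_i·y_{i+1} − x_{i+1}·y_i:
  63, -56, -44  ⇒  2A = -37, A = -18.5.
Then Σ (y_i + y_{i+1})·c_i = 259, so ȳ = 259 / (6·(-18.5)) = -7/3.

-7/3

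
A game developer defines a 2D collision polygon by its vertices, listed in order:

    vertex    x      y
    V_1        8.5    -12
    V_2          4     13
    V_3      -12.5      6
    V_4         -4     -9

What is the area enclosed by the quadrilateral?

Apply Gauss's area formula: 2A = Σ (x_i·y_{i+1} − x_{i+1}·y_i), indices taken mod 4.
Cross-terms: 158.5, 186.5, 136.5, 124.5  ⇒  Σ = 606
Area = |Σ|/2 = 303.

303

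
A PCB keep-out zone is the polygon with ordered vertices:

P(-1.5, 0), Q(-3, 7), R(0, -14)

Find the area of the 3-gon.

Apply the shoelace (surveyor's) formula: 2A = Σ (x_i·y_{i+1} − x_{i+1}·y_i), indices taken mod 3.
Cross-terms: -10.5, 42, -21  ⇒  Σ = 10.5
Area = |Σ|/2 = 5.25.

5.25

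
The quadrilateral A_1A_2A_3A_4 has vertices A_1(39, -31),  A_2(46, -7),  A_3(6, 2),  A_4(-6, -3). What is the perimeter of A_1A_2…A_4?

|A_1A_2| = √((7)² + (24)²) = √625 = 25
|A_2A_3| = √((-40)² + (9)²) = √1681 = 41
|A_3A_4| = √((-12)² + (-5)²) = √169 = 13
|A_4A_1| = √((45)² + (-28)²) = √2809 = 53
Perimeter = 25 + 41 + 13 + 53 = 132.

132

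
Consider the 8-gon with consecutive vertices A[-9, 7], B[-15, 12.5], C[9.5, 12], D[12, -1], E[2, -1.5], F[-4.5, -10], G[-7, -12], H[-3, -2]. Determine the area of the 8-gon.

289.75

A→B: (-9)(12.5) − (-15)(7) = -7.5
B→C: (-15)(12) − (9.5)(12.5) = -298.75
C→D: (9.5)(-1) − (12)(12) = -153.5
D→E: (12)(-1.5) − (2)(-1) = -16
E→F: (2)(-10) − (-4.5)(-1.5) = -26.75
F→G: (-4.5)(-12) − (-7)(-10) = -16
G→H: (-7)(-2) − (-3)(-12) = -22
H→A: (-3)(7) − (-9)(-2) = -39
Σ = -579.5
Area = |Σ|/2 = 289.75.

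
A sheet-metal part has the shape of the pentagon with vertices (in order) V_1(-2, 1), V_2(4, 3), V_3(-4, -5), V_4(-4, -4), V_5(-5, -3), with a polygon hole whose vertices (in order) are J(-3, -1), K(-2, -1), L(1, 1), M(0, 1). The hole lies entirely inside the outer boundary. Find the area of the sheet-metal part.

Outer boundary:
Σ = (-10) + (-8) + (-4) + (-8) + (-11) = -41
Area = |Σ|/2 = 20.5.
Hole:
Apply the shoelace formula: 2A = Σ (x_i·y_{i+1} − x_{i+1}·y_i), indices taken mod 4.
Σ = (1) + (-1) + (1) + (3) = 4
Area = |Σ|/2 = 2.
Net area = 20.5 − 2 = 18.5.

18.5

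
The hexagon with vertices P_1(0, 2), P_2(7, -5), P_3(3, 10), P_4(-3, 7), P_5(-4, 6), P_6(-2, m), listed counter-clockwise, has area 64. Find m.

Write out the shoelace sum; only the two edges meeting at P_6 involve m:
2·Area = [((-4)·m − (-2)·6) + ((-2)·2 − 0·m)] + 132
       = -4·m + 140 = 128
⇒ m = 3.

3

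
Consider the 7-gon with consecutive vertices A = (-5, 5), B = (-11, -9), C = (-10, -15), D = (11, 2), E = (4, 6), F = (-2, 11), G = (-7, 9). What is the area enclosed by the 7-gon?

Σ = (100) + (75) + (145) + (58) + (56) + (59) + (10) = 503
Area = |Σ|/2 = 251.5.

251.5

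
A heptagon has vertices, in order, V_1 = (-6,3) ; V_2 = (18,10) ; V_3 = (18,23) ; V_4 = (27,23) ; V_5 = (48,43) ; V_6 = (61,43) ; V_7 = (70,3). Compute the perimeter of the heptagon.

206

|V_1V_2| = √((24)² + (7)²) = √625 = 25
|V_2V_3| = √((0)² + (13)²) = √169 = 13
|V_3V_4| = √((9)² + (0)²) = √81 = 9
|V_4V_5| = √((21)² + (20)²) = √841 = 29
|V_5V_6| = √((13)² + (0)²) = √169 = 13
|V_6V_7| = √((9)² + (-40)²) = √1681 = 41
|V_7V_1| = √((-76)² + (0)²) = √5776 = 76
Perimeter = 25 + 13 + 9 + 29 + 13 + 41 + 76 = 206.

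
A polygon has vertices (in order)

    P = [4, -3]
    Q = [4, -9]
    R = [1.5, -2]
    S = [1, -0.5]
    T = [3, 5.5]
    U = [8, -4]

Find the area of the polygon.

Apply Gauss's area formula: 2A = Σ (x_i·y_{i+1} − x_{i+1}·y_i), indices taken mod 6.
P→Q: (4)(-9) − (4)(-3) = -24
Q→R: (4)(-2) − (1.5)(-9) = 5.5
R→S: (1.5)(-0.5) − (1)(-2) = 1.25
S→T: (1)(5.5) − (3)(-0.5) = 7
T→U: (3)(-4) − (8)(5.5) = -56
U→P: (8)(-3) − (4)(-4) = -8
Σ = -74.25
Area = |Σ|/2 = 37.125.

37.125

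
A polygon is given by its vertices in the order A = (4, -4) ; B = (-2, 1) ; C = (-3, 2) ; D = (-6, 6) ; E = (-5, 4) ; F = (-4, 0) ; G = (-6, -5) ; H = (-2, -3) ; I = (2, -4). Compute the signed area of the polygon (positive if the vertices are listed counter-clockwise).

Apply the shoelace (surveyor's) formula: 2A = Σ (x_i·y_{i+1} − x_{i+1}·y_i), indices taken mod 9.
Σ = (-4) + (-1) + (-6) + (6) + (16) + (20) + (8) + (14) + (8) = 61
Signed area = Σ/2 = 30.5 (positive ⇒ counter-clockwise traversal).

30.5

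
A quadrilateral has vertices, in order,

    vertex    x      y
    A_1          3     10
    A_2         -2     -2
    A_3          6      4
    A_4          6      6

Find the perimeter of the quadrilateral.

|A_1A_2| = √((-5)² + (-12)²) = √169 = 13
|A_2A_3| = √((8)² + (6)²) = √100 = 10
|A_3A_4| = √((0)² + (2)²) = √4 = 2
|A_4A_1| = √((-3)² + (4)²) = √25 = 5
Perimeter = 13 + 10 + 2 + 5 = 30.

30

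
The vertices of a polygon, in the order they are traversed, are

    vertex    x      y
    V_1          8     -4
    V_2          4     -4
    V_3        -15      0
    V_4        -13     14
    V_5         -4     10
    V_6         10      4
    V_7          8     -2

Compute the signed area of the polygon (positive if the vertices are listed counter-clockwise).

-272

Apply the shoelace formula: 2A = Σ (x_i·y_{i+1} − x_{i+1}·y_i), indices taken mod 7.
Σ = (-16) + (-60) + (-210) + (-74) + (-116) + (-52) + (-16) = -544
Signed area = Σ/2 = -272 (negative ⇒ clockwise traversal).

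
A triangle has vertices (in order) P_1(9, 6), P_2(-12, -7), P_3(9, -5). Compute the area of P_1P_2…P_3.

115.5

Apply the shoelace (surveyor's) formula: 2A = Σ (x_i·y_{i+1} − x_{i+1}·y_i), indices taken mod 3.
P_1→P_2: (9)(-7) − (-12)(6) = 9
P_2→P_3: (-12)(-5) − (9)(-7) = 123
P_3→P_1: (9)(6) − (9)(-5) = 99
Σ = 231
Area = |Σ|/2 = 115.5.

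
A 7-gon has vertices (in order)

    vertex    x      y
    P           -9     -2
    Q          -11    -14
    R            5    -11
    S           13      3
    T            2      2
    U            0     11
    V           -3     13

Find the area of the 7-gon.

325.5

Cross-terms: 104, 191, 158, 20, 22, 33, 123  ⇒  Σ = 651
Area = |Σ|/2 = 325.5.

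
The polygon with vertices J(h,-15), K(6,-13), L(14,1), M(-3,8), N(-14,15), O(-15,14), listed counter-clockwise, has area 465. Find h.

-8

Write out the shoelace sum; only the two edges meeting at J involve h:
2·Area = [((-15)·(-15) − h·14) + (h·(-13) − 6·(-15))] + 399
       = -27·h + 714 = 930
⇒ h = -8.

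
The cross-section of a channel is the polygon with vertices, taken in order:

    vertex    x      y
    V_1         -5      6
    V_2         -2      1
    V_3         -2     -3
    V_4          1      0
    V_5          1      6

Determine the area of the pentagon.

30

Apply the shoelace (surveyor's) formula: 2A = Σ (x_i·y_{i+1} − x_{i+1}·y_i), indices taken mod 5.
V_1→V_2: (-5)(1) − (-2)(6) = 7
V_2→V_3: (-2)(-3) − (-2)(1) = 8
V_3→V_4: (-2)(0) − (1)(-3) = 3
V_4→V_5: (1)(6) − (1)(0) = 6
V_5→V_1: (1)(6) − (-5)(6) = 36
Σ = 60
Area = |Σ|/2 = 30.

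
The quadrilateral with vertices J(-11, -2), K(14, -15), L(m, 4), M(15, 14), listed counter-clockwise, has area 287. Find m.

9

Write out the shoelace sum; only the two edges meeting at L involve m:
2·Area = [(14·4 − m·(-15)) + (m·14 − 15·4)] + 317
       = 29·m + 313 = 574
⇒ m = 9.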